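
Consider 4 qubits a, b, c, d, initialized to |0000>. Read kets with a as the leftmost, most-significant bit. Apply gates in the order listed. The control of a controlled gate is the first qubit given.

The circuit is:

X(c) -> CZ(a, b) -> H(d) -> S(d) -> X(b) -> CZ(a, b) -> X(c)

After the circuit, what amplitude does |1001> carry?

The final state's coefficient on |1001> equals 0.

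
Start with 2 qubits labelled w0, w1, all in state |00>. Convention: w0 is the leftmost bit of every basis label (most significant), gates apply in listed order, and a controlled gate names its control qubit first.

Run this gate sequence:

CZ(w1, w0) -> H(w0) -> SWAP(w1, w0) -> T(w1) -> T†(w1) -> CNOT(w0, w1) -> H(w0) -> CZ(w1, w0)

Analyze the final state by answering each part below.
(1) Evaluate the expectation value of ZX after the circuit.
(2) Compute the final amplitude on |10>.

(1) In the final state, ZX has expectation 1.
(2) The final state's coefficient on |10> equals 1/2.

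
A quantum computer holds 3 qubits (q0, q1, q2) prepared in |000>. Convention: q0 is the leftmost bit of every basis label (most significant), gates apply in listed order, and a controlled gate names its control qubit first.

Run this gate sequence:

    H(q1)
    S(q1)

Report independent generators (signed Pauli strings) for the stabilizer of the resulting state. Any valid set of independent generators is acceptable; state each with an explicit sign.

One valid set of independent stabilizer generators is +IYI, +ZII, +IIZ (any independent generating set of the same group is equally correct).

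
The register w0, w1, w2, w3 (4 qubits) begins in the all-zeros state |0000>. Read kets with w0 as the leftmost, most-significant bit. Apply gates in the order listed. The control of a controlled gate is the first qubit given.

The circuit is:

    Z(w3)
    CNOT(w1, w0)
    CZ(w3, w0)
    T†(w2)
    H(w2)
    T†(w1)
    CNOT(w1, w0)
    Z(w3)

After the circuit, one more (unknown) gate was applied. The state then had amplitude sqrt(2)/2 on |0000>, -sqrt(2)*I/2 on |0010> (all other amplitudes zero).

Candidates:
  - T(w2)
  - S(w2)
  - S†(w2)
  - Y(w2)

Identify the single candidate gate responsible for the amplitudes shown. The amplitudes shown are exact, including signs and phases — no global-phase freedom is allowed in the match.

The unique candidate consistent with the amplitudes is S†(w2).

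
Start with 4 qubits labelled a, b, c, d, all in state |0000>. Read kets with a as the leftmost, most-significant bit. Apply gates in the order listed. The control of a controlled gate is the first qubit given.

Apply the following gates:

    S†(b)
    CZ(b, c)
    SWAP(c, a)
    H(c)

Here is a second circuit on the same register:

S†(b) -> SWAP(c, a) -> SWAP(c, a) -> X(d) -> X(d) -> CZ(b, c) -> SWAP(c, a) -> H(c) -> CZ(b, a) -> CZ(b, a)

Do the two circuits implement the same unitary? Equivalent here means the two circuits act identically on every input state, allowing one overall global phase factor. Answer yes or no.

Yes — the two circuits implement the same unitary up to a global phase.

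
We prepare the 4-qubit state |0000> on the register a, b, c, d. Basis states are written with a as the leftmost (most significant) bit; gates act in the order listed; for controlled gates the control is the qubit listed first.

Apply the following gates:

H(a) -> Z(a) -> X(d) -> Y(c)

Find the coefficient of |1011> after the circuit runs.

The amplitude on |1011> is -sqrt(2)*I/2.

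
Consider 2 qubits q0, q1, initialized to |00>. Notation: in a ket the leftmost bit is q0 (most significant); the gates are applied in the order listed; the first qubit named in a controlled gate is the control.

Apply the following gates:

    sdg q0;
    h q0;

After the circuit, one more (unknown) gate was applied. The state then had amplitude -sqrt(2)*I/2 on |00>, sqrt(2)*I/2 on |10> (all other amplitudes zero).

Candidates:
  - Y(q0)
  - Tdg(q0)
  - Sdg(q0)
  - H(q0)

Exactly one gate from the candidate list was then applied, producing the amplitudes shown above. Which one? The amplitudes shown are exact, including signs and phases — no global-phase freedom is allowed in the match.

It was Y(q0) that produced the state shown.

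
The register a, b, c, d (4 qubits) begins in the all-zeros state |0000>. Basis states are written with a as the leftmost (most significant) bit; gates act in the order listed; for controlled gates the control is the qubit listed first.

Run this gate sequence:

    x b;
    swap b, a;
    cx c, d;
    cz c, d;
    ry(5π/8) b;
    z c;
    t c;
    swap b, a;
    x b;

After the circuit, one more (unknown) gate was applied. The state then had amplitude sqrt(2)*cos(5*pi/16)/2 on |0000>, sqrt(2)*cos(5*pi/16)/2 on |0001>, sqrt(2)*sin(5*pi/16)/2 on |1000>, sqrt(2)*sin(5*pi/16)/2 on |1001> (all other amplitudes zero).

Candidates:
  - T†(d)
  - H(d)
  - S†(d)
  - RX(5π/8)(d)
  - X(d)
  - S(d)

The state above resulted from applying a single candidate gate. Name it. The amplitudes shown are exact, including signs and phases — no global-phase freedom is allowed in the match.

It was H(d) that produced the state shown.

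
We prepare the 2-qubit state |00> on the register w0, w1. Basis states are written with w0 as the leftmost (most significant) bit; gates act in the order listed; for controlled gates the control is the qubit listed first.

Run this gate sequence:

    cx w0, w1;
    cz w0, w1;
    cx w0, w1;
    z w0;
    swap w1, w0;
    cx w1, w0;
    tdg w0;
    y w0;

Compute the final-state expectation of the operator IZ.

In the final state, IZ has expectation 1.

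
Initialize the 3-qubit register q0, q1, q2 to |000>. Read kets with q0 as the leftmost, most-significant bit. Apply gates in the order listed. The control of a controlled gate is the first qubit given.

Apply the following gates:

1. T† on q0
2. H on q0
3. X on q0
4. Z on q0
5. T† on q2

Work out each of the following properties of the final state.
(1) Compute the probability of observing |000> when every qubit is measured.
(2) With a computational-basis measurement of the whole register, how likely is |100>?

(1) Outcome |000> occurs with probability 1/2.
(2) A full measurement returns |100> with probability 1/2.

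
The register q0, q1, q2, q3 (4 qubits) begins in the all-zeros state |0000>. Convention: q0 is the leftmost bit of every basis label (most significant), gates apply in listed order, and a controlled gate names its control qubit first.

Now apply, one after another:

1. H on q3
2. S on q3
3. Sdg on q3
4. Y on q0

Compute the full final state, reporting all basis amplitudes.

The resulting statevector has amplitude sqrt(2)*I/2 on |1000>, sqrt(2)*I/2 on |1001>, and 0 on every other basis state. Key observation: steps 2-3 multiply out to the identity, so the circuit reduces to the remaining gates.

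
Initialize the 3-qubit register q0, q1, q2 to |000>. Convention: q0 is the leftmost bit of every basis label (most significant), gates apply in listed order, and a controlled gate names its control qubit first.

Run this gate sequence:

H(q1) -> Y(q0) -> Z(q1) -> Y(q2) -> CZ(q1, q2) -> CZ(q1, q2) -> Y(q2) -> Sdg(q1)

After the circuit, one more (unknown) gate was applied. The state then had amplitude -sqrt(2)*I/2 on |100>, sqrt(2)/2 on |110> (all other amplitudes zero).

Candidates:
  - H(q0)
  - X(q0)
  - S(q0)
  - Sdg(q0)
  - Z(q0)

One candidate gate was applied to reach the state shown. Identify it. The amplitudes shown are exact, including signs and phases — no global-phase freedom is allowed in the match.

The applied gate was Z(q0). Key observation: the block from step 4 through step 7 cancels to the identity and can be dropped.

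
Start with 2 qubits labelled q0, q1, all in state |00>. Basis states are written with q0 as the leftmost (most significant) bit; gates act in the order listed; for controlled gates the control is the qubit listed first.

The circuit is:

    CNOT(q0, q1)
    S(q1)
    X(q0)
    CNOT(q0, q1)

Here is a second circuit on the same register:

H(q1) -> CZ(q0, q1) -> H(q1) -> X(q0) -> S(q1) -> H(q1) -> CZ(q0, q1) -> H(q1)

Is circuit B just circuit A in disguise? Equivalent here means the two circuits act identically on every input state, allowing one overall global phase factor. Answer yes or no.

Yes: on every input state the two circuits agree up to one overall phase factor.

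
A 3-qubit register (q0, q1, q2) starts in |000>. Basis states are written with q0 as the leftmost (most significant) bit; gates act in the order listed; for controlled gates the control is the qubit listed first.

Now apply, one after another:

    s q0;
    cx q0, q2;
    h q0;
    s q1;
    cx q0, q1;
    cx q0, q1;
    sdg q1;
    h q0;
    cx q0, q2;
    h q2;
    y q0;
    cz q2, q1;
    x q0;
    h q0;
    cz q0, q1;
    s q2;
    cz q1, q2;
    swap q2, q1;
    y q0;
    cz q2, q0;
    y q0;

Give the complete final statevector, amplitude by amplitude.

The resulting statevector has amplitude I/2 on |000>, 0 on |001>, -1/2 on |010>, 0 on |011>, I/2 on |100>, 0 on |101>, -1/2 on |110>, 0 on |111>.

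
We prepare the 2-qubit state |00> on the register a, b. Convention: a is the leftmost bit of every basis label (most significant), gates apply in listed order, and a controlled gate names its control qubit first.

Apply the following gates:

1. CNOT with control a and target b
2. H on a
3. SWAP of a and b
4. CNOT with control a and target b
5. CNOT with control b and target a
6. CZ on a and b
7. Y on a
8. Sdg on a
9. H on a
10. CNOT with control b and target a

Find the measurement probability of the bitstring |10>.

Outcome |10> occurs with probability 1/4.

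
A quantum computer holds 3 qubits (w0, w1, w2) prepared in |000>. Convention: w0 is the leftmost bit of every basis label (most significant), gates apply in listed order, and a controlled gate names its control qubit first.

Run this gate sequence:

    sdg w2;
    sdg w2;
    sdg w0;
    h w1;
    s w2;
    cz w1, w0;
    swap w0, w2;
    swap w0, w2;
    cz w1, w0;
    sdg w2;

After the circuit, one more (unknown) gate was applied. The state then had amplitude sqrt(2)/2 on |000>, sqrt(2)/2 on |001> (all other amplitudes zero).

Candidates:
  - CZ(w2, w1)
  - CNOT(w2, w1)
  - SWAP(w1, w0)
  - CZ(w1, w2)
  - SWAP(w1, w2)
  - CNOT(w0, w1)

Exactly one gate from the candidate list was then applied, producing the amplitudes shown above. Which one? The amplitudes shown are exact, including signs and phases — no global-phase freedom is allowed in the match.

The applied gate was SWAP(w1, w2). Key observation: steps 5-10 multiply out to the identity, so the circuit reduces to the remaining gates.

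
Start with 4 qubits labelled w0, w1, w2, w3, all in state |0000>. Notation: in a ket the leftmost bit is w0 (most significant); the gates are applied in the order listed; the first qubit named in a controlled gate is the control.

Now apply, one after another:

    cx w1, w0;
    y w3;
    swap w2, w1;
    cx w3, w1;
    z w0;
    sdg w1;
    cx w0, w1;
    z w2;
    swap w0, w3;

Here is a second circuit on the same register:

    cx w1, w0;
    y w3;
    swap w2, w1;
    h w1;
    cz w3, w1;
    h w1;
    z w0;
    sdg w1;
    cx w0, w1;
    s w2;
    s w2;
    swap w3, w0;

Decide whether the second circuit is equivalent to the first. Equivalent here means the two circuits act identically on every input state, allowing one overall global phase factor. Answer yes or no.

Yes — the two circuits implement the same unitary up to a global phase.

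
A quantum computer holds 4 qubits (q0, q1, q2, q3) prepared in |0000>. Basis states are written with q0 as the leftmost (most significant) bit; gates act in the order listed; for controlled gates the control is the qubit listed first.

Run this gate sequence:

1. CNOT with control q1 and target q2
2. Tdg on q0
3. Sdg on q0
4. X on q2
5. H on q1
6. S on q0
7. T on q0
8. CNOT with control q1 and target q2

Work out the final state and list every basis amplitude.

The resulting statevector has amplitude sqrt(2)/2 on |0010>, sqrt(2)/2 on |0100>, and 0 on every other basis state.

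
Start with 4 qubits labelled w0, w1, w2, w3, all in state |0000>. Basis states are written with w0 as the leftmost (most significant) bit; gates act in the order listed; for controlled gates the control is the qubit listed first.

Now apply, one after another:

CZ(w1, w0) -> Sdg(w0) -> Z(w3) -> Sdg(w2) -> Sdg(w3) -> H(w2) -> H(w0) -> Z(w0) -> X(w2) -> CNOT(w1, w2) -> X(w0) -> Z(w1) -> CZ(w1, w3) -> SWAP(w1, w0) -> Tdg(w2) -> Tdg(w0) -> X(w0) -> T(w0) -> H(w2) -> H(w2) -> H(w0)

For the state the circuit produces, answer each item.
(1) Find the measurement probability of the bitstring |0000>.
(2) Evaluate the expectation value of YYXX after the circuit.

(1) A full measurement returns |0000> with probability 1/8. Key observation: steps 19-20 multiply out to the identity, so the circuit reduces to the remaining gates.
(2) In the final state, YYXX has expectation 0.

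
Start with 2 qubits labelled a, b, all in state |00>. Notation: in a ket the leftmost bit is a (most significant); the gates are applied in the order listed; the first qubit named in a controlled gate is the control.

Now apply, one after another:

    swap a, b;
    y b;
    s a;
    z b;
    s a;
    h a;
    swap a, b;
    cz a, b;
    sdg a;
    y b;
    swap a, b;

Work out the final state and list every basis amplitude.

After the circuit, the state carries amplitude 0 on |00>, -sqrt(2)*I/2 on |01>, 0 on |10>, -sqrt(2)*I/2 on |11>.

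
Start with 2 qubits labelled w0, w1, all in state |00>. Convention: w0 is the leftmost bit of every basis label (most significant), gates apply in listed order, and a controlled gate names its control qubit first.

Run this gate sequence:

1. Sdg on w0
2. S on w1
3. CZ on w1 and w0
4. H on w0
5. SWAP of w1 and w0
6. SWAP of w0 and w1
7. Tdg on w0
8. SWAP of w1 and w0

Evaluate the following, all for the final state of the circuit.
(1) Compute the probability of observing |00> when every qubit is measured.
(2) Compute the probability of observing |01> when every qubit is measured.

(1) A full measurement returns |00> with probability 1/2.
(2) The probability of measuring |01> is 1/2.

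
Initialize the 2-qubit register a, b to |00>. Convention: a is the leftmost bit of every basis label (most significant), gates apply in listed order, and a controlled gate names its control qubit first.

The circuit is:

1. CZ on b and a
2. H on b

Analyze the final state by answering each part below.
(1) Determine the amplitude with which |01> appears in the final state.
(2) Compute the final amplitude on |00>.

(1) The amplitude on |01> is sqrt(2)/2.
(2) |00> carries amplitude sqrt(2)/2 in the final state.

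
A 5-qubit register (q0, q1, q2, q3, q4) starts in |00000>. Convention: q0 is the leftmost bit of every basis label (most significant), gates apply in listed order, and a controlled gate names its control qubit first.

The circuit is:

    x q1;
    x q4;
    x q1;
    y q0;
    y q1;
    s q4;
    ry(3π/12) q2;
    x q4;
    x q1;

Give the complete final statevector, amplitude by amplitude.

After the circuit, the state carries amplitude -I*sqrt(sqrt(2) + 2)/2 on |10000>, -I*sqrt(2 - sqrt(2))/2 on |10100>, and 0 on every other basis state.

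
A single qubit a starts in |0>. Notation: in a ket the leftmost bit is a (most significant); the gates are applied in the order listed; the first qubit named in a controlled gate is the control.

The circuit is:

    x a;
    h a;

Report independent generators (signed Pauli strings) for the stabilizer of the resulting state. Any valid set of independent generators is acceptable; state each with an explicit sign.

The final state is stabilized by the group generated by -X; other independent generating sets are equally valid.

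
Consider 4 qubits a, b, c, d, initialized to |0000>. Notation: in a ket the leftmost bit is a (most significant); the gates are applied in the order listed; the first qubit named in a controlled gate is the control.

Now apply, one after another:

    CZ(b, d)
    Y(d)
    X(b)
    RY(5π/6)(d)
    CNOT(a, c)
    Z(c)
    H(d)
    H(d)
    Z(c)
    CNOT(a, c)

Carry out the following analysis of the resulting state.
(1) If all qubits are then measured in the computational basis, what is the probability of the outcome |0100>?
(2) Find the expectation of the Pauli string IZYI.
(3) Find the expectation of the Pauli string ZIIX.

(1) The probability of measuring |0100> is sqrt(3)/4 + 1/2. Key observation: gates 5-10 undo each other exactly, leaving only the rest of the circuit to track.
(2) The expectation value of IZYI is 0.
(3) In the final state, ZIIX has expectation -1/2.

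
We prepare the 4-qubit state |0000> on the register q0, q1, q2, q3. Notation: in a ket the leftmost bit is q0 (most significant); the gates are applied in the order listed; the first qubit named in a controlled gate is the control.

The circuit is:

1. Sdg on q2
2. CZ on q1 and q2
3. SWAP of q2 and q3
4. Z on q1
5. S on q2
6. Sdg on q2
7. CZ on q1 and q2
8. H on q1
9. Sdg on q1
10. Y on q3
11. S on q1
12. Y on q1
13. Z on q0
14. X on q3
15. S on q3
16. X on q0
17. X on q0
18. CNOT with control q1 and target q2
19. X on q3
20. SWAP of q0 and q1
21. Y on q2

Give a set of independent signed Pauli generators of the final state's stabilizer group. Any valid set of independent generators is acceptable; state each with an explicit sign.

The stabilizer group can be generated by +XIXI, -ZIZI, +IZII, -IIIZ, among other valid generating sets.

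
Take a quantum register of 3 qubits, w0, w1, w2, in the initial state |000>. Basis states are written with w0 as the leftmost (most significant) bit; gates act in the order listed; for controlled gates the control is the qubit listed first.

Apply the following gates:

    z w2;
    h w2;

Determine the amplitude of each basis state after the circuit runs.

The resulting statevector has amplitude sqrt(2)/2 on |000>, sqrt(2)/2 on |001>, and 0 on every other basis state.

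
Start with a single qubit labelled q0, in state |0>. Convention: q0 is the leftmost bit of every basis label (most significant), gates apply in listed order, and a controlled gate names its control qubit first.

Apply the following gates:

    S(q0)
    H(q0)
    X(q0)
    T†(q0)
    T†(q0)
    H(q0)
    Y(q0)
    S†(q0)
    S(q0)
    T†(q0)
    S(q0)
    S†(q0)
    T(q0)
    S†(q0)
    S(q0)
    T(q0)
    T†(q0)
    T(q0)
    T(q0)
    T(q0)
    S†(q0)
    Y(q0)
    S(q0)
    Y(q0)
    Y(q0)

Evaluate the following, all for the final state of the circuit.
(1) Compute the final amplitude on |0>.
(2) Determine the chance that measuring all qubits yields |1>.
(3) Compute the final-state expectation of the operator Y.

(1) The amplitude on |0> is sqrt(2)/2. Key observation: gates 8-15 undo each other exactly, leaving only the rest of the circuit to track.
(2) A full measurement returns |1> with probability 1/2.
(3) The observable Y averages to sqrt(2)/2.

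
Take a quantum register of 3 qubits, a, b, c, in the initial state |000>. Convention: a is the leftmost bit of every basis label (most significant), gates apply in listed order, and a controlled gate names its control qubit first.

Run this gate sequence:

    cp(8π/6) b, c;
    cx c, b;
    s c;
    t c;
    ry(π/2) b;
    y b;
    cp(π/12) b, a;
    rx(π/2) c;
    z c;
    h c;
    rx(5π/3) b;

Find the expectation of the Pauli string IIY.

The expectation value of IIY is -1.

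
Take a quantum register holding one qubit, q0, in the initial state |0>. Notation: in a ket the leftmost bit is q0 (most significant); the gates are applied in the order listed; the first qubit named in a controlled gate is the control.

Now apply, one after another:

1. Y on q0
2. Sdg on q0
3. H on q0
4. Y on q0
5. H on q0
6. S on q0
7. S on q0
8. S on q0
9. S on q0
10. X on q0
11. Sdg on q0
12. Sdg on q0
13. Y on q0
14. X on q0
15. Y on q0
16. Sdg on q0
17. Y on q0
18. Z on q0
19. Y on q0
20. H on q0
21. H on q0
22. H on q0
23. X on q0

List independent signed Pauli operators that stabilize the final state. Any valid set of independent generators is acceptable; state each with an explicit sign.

One valid set of independent stabilizer generators is +X (any independent generating set of the same group is equally correct).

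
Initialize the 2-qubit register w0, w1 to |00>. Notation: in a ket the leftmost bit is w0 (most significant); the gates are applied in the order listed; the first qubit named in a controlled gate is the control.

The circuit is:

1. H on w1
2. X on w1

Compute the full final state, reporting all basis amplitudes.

The final amplitudes are sqrt(2)/2 on |00>, sqrt(2)/2 on |01>, 0 on |10>, 0 on |11>.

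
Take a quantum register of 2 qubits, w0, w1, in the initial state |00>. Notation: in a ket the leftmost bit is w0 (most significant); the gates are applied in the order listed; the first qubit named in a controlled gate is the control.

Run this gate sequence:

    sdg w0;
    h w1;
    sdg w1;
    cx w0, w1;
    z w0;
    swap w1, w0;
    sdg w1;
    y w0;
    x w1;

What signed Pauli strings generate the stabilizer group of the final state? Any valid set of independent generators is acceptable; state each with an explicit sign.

The final state is stabilized by the group generated by -YI, -IZ; other independent generating sets are equally valid.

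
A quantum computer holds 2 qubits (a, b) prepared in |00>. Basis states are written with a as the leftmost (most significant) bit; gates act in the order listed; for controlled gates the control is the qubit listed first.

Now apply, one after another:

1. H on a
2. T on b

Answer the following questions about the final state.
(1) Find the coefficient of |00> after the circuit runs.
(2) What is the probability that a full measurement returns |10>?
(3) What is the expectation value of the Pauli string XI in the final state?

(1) |00> carries amplitude sqrt(2)/2 in the final state.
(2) Outcome |10> occurs with probability 1/2.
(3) The observable XI averages to 1.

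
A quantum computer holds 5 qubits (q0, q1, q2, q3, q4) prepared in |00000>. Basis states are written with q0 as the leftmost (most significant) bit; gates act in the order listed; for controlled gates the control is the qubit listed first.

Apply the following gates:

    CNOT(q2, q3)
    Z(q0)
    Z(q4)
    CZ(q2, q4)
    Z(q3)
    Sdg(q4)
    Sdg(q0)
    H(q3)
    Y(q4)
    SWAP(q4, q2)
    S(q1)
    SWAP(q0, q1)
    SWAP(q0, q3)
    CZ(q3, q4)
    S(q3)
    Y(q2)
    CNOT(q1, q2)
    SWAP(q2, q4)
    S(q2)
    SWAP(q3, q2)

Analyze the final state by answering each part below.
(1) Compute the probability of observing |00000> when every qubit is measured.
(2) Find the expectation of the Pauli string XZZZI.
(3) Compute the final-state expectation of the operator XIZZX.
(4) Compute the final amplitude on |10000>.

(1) The probability of measuring |00000> is 1/2.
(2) The expectation value of XZZZI is 1.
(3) In the final state, XIZZX has expectation 0.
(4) The final state's coefficient on |10000> equals sqrt(2)/2.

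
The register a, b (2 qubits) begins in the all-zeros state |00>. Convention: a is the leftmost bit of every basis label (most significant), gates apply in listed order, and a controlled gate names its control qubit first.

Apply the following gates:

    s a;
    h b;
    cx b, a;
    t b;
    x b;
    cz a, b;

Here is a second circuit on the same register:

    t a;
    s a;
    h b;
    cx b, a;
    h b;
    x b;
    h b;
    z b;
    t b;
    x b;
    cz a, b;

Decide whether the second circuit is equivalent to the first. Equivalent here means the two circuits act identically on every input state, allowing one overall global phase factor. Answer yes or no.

No — the two circuits implement different unitaries, even allowing a global phase.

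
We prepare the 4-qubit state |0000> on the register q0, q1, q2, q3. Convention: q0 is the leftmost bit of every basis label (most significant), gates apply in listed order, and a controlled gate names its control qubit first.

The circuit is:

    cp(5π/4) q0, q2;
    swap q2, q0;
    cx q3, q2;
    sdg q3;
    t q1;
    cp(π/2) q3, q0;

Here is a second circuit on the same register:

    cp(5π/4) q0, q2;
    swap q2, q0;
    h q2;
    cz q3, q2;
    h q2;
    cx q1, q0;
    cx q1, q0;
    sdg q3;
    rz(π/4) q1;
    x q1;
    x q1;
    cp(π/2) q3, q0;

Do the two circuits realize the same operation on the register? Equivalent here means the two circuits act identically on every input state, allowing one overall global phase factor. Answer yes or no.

Yes — the two circuits implement the same unitary up to a global phase.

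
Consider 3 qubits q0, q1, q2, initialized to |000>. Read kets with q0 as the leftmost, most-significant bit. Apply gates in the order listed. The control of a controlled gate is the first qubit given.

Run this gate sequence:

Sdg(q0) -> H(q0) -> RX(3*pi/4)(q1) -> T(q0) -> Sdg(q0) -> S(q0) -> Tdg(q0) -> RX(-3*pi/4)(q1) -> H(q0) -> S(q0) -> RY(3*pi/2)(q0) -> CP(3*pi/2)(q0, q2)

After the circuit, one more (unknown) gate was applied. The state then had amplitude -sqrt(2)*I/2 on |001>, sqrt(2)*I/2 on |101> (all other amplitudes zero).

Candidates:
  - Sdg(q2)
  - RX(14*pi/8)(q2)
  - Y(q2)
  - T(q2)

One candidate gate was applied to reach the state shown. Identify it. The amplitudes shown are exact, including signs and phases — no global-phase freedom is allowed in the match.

The applied gate was Y(q2).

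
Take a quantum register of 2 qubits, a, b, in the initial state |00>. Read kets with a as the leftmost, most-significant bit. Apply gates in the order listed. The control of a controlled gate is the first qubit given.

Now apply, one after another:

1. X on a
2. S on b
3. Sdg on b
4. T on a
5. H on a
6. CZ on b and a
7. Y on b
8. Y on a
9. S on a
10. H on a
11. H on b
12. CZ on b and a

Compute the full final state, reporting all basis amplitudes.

The final amplitudes are sqrt(2)*(-1 - I)*exp(I*pi/4)/4 on |00>, sqrt(2)*(1 + I)*exp(I*pi/4)/4 on |01>, -1/2 on |10>, -1/2 on |11>.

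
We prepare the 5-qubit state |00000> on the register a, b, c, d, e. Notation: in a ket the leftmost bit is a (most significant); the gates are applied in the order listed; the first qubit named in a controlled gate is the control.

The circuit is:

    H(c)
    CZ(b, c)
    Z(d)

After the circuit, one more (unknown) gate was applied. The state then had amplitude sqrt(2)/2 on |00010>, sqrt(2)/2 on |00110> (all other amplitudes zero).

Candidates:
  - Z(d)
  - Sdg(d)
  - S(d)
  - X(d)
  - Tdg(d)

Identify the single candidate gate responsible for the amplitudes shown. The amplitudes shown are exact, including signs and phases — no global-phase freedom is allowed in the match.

The unique candidate consistent with the amplitudes is X(d).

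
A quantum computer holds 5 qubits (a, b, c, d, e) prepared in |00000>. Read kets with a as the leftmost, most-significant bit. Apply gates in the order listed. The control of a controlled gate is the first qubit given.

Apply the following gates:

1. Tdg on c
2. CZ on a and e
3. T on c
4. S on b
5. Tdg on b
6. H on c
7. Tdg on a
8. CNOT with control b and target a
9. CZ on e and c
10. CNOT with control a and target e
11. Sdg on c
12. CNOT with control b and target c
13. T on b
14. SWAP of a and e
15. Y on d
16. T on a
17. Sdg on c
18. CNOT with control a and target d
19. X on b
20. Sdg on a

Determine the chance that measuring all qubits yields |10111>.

The probability of measuring |10111> is 0.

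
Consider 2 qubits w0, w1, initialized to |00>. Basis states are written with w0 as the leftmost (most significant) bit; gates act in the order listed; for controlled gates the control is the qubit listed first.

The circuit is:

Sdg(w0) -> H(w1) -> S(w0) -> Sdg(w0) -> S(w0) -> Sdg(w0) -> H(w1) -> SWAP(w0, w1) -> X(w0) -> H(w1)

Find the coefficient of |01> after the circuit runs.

The amplitude on |01> is 0.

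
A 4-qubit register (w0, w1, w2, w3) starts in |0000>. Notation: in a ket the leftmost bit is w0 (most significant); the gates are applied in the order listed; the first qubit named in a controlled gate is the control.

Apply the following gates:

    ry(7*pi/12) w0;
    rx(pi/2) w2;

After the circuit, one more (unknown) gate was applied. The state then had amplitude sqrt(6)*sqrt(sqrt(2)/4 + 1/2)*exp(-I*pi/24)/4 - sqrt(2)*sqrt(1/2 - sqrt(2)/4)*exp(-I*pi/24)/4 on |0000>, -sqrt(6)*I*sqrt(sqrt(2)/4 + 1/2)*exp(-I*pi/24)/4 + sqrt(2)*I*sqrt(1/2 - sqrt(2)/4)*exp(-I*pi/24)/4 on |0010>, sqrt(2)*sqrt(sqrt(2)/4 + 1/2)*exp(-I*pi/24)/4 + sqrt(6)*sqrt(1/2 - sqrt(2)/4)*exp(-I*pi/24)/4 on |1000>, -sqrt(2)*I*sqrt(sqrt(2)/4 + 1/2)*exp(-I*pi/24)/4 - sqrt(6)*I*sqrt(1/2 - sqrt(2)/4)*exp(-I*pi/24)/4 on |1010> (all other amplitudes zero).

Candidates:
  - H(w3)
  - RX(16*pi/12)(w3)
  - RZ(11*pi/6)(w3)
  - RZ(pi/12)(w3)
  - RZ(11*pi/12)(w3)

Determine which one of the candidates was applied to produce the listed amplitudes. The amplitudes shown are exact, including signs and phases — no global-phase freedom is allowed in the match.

The unique candidate consistent with the amplitudes is RZ(pi/12)(w3).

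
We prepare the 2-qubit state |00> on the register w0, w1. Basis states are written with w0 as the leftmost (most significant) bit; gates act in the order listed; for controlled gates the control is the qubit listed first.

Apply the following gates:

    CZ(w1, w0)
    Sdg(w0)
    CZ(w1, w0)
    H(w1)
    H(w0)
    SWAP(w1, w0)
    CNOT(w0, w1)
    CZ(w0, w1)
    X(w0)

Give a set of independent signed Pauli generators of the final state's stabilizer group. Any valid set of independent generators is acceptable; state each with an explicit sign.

The stabilizer group can be generated by +XZ, -ZX, among other valid generating sets.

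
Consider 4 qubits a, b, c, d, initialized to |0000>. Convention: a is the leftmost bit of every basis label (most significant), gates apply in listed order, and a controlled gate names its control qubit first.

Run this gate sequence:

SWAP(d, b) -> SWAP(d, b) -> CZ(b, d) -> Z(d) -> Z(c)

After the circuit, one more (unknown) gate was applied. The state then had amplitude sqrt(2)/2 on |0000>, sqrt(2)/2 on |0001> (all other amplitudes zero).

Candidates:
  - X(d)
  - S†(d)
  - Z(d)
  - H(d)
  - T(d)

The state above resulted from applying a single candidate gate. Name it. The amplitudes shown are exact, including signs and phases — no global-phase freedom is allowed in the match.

It was H(d) that produced the state shown.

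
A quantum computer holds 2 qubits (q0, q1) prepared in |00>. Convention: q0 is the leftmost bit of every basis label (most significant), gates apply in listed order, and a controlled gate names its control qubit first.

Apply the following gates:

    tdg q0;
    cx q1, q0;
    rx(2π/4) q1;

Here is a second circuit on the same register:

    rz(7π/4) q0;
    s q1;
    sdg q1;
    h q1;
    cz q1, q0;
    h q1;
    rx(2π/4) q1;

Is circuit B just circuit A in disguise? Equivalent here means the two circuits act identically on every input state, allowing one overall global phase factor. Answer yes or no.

No, they are not equivalent — no single phase factor reconciles the two unitaries.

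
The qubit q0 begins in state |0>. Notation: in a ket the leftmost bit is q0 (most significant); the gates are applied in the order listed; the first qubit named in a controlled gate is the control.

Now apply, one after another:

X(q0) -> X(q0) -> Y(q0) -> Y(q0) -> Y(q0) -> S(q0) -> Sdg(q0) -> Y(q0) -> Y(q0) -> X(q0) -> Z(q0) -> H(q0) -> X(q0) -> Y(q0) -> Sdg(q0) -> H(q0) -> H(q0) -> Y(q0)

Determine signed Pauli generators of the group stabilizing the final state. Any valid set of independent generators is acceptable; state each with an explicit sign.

One valid set of independent stabilizer generators is +Y (any independent generating set of the same group is equally correct). Key observation: gates 5-8 undo each other exactly, leaving only the rest of the circuit to track.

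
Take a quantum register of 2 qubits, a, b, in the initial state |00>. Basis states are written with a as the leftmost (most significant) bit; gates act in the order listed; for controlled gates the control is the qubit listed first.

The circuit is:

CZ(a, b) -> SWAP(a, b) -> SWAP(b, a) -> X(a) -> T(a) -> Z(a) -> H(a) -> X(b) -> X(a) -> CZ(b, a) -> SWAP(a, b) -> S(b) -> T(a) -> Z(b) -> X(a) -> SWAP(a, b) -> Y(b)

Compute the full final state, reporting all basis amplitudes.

The resulting statevector has amplitude 0 on |00>, -sqrt(2)/2 on |01>, 0 on |10>, sqrt(2)*I/2 on |11>.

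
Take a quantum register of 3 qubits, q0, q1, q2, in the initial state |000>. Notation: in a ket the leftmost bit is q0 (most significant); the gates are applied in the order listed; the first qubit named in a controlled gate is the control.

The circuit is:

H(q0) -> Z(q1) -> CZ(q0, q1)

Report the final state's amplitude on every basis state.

After the circuit, the state carries amplitude sqrt(2)/2 on |000>, sqrt(2)/2 on |100>, and 0 on every other basis state.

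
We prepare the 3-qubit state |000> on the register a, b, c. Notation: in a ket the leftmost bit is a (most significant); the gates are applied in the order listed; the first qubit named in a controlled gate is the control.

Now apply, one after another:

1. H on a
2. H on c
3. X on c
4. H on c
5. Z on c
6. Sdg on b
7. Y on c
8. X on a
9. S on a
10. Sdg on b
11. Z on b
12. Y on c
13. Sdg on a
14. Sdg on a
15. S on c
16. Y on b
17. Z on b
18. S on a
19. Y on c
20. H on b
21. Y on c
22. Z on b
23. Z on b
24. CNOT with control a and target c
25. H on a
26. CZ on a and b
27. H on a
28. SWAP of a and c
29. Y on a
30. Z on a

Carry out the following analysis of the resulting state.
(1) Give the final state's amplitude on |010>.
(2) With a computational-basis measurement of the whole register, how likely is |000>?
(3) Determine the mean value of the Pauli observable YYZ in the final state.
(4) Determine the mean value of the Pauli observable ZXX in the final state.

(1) The final state's coefficient on |010> equals 1/2. Key observation: gates 2-5 undo each other exactly, leaving only the rest of the circuit to track.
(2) A full measurement returns |000> with probability 0.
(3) The observable YYZ averages to -1.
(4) In the final state, ZXX has expectation 0.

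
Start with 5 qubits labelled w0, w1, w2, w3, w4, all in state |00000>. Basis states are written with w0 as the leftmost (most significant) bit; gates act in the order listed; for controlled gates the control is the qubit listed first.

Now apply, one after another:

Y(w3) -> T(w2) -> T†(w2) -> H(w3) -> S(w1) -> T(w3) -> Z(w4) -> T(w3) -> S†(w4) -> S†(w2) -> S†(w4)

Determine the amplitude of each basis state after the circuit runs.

The resulting statevector has amplitude sqrt(2)*I/2 on |00000>, sqrt(2)/2 on |00010>, and 0 on every other basis state.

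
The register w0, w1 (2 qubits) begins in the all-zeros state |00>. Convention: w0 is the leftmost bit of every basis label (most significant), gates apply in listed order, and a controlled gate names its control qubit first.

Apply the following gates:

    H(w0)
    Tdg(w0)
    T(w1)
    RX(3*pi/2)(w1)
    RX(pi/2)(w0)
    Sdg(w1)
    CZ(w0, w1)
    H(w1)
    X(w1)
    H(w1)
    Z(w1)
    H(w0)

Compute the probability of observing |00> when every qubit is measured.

A full measurement returns |00> with probability sqrt(2)/8 + 1/4.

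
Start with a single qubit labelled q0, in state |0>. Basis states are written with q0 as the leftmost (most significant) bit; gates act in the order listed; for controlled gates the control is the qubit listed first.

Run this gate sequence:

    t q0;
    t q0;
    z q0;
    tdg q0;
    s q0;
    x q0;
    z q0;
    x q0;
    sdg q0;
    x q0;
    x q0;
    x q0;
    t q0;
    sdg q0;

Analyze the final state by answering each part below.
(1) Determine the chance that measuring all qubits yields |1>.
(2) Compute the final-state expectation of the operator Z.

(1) Outcome |1> occurs with probability 1.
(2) The expectation value of Z is -1.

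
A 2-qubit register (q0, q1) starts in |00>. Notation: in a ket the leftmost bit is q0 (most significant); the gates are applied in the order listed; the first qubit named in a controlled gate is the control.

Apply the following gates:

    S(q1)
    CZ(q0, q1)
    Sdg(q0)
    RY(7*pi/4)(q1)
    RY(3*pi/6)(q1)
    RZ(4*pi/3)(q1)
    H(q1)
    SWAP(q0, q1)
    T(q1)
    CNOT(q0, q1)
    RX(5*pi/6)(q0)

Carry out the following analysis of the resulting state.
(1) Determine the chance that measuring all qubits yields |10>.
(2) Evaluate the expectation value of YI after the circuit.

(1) The probability of measuring |10> is -sqrt(2)/16 - sqrt(6)/32 + sqrt(3)/8 + 1/4.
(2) The expectation value of YI is sqrt(2)/8.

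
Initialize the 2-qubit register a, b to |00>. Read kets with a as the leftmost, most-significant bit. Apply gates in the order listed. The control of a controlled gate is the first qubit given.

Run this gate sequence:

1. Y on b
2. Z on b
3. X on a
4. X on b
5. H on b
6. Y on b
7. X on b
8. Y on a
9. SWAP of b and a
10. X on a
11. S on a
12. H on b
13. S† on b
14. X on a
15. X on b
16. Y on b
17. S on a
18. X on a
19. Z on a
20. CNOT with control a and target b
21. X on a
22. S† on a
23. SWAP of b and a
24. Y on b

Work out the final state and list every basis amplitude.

The resulting statevector has amplitude -I/2 on |00>, -I/2 on |01>, 1/2 on |10>, -1/2 on |11>.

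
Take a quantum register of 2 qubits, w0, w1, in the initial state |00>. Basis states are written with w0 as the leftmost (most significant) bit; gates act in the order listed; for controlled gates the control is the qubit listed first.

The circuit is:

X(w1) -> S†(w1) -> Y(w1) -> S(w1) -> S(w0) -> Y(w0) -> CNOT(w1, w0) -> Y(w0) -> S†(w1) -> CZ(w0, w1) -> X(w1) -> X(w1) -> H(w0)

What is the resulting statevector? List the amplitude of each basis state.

The final amplitudes are -sqrt(2)/2 on |00>, 0 on |01>, -sqrt(2)/2 on |10>, 0 on |11>.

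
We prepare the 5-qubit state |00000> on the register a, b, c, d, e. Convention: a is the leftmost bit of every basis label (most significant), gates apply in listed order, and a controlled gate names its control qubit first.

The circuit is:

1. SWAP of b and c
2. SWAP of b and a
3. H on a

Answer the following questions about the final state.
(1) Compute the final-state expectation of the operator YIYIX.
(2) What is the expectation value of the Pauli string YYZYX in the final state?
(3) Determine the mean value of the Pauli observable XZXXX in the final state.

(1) In the final state, YIYIX has expectation 0.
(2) The expectation value of YYZYX is 0.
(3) The observable XZXXX averages to 0.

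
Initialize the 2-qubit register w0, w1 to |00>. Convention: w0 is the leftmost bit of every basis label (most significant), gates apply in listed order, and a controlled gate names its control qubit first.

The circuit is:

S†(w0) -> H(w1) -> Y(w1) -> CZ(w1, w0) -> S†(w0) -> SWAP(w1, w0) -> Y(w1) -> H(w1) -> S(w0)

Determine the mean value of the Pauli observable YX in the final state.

The observable YX averages to 1.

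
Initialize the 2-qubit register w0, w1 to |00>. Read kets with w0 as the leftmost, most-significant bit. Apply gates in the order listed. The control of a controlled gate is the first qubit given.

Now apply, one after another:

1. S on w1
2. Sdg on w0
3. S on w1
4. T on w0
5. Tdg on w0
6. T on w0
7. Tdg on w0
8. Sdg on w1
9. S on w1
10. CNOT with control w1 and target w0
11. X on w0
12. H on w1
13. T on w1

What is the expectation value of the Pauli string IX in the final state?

The observable IX averages to sqrt(2)/2. Key observation: gates 3-8 undo each other exactly, leaving only the rest of the circuit to track.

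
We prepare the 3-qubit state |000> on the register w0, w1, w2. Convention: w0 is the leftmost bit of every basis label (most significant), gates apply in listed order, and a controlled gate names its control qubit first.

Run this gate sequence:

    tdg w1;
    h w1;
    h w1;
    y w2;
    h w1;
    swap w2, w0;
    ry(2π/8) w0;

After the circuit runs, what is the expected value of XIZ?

The observable XIZ averages to -sqrt(2)/2. Key observation: the block from step 2 through step 3 cancels to the identity and can be dropped.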